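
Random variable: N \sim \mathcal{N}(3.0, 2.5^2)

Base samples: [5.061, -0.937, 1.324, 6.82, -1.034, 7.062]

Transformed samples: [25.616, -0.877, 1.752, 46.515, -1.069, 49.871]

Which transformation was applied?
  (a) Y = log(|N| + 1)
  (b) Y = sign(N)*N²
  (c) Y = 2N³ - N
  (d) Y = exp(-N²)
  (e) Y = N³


Checking option (b) Y = sign(N)*N²:
  N = 5.061 -> Y = 25.616 ✓
  N = -0.937 -> Y = -0.877 ✓
  N = 1.324 -> Y = 1.752 ✓
All samples match this transformation.

(b) sign(N)*N²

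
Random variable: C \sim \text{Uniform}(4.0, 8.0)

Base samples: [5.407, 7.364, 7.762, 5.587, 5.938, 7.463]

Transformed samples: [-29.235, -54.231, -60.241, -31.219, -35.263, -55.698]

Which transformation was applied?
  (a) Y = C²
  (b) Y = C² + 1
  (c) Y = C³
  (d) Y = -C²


Checking option (d) Y = -C²:
  C = 5.407 -> Y = -29.235 ✓
  C = 7.364 -> Y = -54.231 ✓
  C = 7.762 -> Y = -60.241 ✓
All samples match this transformation.

(d) -C²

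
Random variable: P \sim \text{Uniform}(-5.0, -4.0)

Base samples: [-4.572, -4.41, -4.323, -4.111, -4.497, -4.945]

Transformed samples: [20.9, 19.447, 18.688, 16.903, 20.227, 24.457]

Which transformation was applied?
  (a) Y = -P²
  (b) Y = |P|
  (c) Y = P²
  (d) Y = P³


Checking option (c) Y = P²:
  P = -4.572 -> Y = 20.9 ✓
  P = -4.41 -> Y = 19.447 ✓
  P = -4.323 -> Y = 18.688 ✓
All samples match this transformation.

(c) P²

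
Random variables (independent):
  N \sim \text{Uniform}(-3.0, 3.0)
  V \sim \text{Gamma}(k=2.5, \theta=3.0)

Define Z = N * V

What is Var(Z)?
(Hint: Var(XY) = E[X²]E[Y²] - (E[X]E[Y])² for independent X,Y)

Var(XY) = E[X²]E[Y²] - (E[X]E[Y])²
E[N] = 0, Var(N) = 3
E[V] = 7.5, Var(V) = 22.5
E[N²] = 3 + 0² = 3
E[V²] = 22.5 + 7.5² = 78.75
Var(Z) = 3*78.75 - (0*7.5)²
= 236.25 - 0 = 236.25

236.25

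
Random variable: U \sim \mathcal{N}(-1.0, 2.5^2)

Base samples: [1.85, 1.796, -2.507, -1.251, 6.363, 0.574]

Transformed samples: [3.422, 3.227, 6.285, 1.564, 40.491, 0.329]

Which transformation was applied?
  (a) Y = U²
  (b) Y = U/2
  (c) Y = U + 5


Checking option (a) Y = U²:
  U = 1.85 -> Y = 3.422 ✓
  U = 1.796 -> Y = 3.227 ✓
  U = -2.507 -> Y = 6.285 ✓
All samples match this transformation.

(a) U²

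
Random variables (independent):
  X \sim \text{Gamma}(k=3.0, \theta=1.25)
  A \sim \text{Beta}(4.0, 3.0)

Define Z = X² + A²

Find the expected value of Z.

E[Z] = E[X²] + E[A²]
E[X²] = Var(X) + E[X]² = 4.6875 + 14.0625 = 18.75
E[A²] = Var(A) + E[A]² = 0.030612245 + 0.32653061 = 0.35714286
E[Z] = 18.75 + 0.35714286 = 19.107143

19.107143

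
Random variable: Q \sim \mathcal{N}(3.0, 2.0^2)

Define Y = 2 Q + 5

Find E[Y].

For Y = 2Q + 5:
E[Y] = 2 * E[Q] + 5
E[Q] = 3.0 = 3
E[Y] = 2 * 3 + 5 = 11

11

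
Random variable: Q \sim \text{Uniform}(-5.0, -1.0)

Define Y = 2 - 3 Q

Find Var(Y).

For Y = aQ + b: Var(Y) = a² * Var(Q)
Var(Q) = (-1 + 5)^2/12 = 1.3333333
Var(Y) = (-3)² * 1.3333333 = 9 * 1.3333333 = 12

12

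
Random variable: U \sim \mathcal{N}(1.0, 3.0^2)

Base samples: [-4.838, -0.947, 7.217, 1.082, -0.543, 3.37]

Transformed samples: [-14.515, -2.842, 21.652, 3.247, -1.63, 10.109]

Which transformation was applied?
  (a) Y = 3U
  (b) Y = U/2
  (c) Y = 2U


Checking option (a) Y = 3U:
  U = -4.838 -> Y = -14.515 ✓
  U = -0.947 -> Y = -2.842 ✓
  U = 7.217 -> Y = 21.652 ✓
All samples match this transformation.

(a) 3U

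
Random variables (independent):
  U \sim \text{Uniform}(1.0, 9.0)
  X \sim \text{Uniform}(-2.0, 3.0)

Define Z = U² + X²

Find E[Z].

E[Z] = E[U²] + E[X²]
E[U²] = Var(U) + E[U]² = 5.3333333 + 25 = 30.333333
E[X²] = Var(X) + E[X]² = 2.0833333 + 0.25 = 2.3333333
E[Z] = 30.333333 + 2.3333333 = 32.666667

32.666667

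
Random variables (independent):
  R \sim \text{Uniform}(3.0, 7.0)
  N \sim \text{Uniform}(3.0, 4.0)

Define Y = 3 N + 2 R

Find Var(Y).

For independent RVs: Var(aX + bY) = a²Var(X) + b²Var(Y)
Var(R) = 1.3333333
Var(N) = 0.083333333
Var(Y) = 2²*1.3333333 + 3²*0.083333333
= 4*1.3333333 + 9*0.083333333 = 6.0833333

6.0833333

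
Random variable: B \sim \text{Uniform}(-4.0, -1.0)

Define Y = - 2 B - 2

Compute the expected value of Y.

For Y = -2B - 2:
E[Y] = -2 * E[B] - 2
E[B] = (-4 - 1)/2 = -2.5
E[Y] = -2 * (-2.5) - 2 = 3

3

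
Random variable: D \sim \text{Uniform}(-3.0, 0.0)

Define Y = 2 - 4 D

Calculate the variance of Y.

For Y = aD + b: Var(Y) = a² * Var(D)
Var(D) = (0 + 3)^2/12 = 0.75
Var(Y) = (-4)² * 0.75 = 16 * 0.75 = 12

12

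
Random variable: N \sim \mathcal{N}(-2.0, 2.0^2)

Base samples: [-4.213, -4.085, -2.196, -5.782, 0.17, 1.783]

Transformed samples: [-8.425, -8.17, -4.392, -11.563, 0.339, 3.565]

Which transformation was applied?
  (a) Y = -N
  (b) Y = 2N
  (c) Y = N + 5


Checking option (b) Y = 2N:
  N = -4.213 -> Y = -8.425 ✓
  N = -4.085 -> Y = -8.17 ✓
  N = -2.196 -> Y = -4.392 ✓
All samples match this transformation.

(b) 2N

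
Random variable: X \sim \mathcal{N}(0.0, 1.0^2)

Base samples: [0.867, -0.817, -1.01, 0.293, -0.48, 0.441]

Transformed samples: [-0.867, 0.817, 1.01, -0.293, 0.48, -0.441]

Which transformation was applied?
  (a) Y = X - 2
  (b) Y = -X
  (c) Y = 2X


Checking option (b) Y = -X:
  X = 0.867 -> Y = -0.867 ✓
  X = -0.817 -> Y = 0.817 ✓
  X = -1.01 -> Y = 1.01 ✓
All samples match this transformation.

(b) -X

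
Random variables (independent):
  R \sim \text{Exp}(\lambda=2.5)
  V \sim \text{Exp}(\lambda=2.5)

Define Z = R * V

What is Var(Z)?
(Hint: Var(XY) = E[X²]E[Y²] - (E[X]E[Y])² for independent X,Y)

Var(XY) = E[X²]E[Y²] - (E[X]E[Y])²
E[R] = 0.4, Var(R) = 0.16
E[V] = 0.4, Var(V) = 0.16
E[R²] = 0.16 + 0.4² = 0.32
E[V²] = 0.16 + 0.4² = 0.32
Var(Z) = 0.32*0.32 - (0.4*0.4)²
= 0.1024 - 0.0256 = 0.0768

0.0768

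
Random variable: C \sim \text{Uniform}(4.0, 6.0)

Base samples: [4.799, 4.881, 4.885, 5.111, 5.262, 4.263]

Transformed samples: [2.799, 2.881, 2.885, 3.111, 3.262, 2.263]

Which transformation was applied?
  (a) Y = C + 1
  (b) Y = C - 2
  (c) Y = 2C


Checking option (b) Y = C - 2:
  C = 4.799 -> Y = 2.799 ✓
  C = 4.881 -> Y = 2.881 ✓
  C = 4.885 -> Y = 2.885 ✓
All samples match this transformation.

(b) C - 2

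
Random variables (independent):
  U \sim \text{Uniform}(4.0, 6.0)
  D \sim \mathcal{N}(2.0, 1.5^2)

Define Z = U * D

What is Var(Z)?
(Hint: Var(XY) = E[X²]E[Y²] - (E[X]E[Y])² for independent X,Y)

Var(XY) = E[X²]E[Y²] - (E[X]E[Y])²
E[U] = 5, Var(U) = 0.33333333
E[D] = 2, Var(D) = 2.25
E[U²] = 0.33333333 + 5² = 25.333333
E[D²] = 2.25 + 2² = 6.25
Var(Z) = 25.333333*6.25 - (5*2)²
= 158.33333 - 100 = 58.333333

58.333333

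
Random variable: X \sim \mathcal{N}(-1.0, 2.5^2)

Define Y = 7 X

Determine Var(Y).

For Y = aX + b: Var(Y) = a² * Var(X)
Var(X) = 2.5^2 = 6.25
Var(Y) = 7² * 6.25 = 49 * 6.25 = 306.25

306.25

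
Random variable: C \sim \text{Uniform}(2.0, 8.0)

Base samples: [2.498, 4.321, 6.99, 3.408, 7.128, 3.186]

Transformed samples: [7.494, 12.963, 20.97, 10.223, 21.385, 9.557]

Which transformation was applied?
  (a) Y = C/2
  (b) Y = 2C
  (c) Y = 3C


Checking option (c) Y = 3C:
  C = 2.498 -> Y = 7.494 ✓
  C = 4.321 -> Y = 12.963 ✓
  C = 6.99 -> Y = 20.97 ✓
All samples match this transformation.

(c) 3C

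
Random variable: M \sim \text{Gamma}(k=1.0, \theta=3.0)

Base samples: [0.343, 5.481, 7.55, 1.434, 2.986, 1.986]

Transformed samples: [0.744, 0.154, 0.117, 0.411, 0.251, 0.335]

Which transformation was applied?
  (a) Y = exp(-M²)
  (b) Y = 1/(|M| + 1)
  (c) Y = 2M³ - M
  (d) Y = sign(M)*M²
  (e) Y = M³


Checking option (b) Y = 1/(|M| + 1):
  M = 0.343 -> Y = 0.744 ✓
  M = 5.481 -> Y = 0.154 ✓
  M = 7.55 -> Y = 0.117 ✓
All samples match this transformation.

(b) 1/(|M| + 1)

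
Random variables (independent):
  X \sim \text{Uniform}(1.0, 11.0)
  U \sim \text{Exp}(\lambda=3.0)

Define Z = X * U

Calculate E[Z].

For independent RVs: E[XY] = E[X]*E[Y]
E[X] = 6
E[U] = 0.33333333
E[Z] = 6 * 0.33333333 = 2

2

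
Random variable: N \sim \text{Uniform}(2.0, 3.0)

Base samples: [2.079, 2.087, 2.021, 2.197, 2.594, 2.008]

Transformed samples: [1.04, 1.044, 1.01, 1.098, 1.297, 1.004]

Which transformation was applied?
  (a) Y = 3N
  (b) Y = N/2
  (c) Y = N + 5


Checking option (b) Y = N/2:
  N = 2.079 -> Y = 1.04 ✓
  N = 2.087 -> Y = 1.044 ✓
  N = 2.021 -> Y = 1.01 ✓
All samples match this transformation.

(b) N/2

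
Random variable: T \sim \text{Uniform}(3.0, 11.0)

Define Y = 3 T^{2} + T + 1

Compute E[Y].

E[Y] = 3*E[T²] + 1*E[T] + 1
E[T] = 7
E[T²] = Var(T) + (E[T])² = 5.3333333 + 49 = 54.333333
E[Y] = 3*54.333333 + 1*7 + 1 = 171

171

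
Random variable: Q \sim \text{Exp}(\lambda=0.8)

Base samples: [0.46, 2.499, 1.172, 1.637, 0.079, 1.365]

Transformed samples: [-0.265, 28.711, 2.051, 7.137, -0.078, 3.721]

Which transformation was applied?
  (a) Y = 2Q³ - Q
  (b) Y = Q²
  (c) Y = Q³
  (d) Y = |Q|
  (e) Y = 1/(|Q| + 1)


Checking option (a) Y = 2Q³ - Q:
  Q = 0.46 -> Y = -0.265 ✓
  Q = 2.499 -> Y = 28.711 ✓
  Q = 1.172 -> Y = 2.051 ✓
All samples match this transformation.

(a) 2Q³ - Q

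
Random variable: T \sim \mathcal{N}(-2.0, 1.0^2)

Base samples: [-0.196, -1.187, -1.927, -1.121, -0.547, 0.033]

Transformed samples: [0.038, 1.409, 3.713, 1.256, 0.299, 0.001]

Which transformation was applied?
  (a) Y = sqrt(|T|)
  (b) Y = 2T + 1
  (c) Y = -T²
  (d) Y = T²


Checking option (d) Y = T²:
  T = -0.196 -> Y = 0.038 ✓
  T = -1.187 -> Y = 1.409 ✓
  T = -1.927 -> Y = 3.713 ✓
All samples match this transformation.

(d) T²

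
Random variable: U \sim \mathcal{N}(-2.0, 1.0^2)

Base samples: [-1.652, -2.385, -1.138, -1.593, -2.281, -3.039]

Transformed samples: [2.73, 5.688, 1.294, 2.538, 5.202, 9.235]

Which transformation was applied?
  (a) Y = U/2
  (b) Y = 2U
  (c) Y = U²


Checking option (c) Y = U²:
  U = -1.652 -> Y = 2.73 ✓
  U = -2.385 -> Y = 5.688 ✓
  U = -1.138 -> Y = 1.294 ✓
All samples match this transformation.

(c) U²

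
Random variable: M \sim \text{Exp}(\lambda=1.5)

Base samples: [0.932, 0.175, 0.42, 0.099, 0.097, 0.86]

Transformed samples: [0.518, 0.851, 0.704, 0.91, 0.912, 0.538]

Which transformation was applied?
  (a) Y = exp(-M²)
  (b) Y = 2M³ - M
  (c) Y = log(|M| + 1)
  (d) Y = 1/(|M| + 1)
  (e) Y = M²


Checking option (d) Y = 1/(|M| + 1):
  M = 0.932 -> Y = 0.518 ✓
  M = 0.175 -> Y = 0.851 ✓
  M = 0.42 -> Y = 0.704 ✓
All samples match this transformation.

(d) 1/(|M| + 1)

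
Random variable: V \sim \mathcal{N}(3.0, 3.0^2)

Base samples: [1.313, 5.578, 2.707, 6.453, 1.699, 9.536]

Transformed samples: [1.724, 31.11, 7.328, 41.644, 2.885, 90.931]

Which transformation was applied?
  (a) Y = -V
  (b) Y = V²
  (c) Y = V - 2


Checking option (b) Y = V²:
  V = 1.313 -> Y = 1.724 ✓
  V = 5.578 -> Y = 31.11 ✓
  V = 2.707 -> Y = 7.328 ✓
All samples match this transformation.

(b) V²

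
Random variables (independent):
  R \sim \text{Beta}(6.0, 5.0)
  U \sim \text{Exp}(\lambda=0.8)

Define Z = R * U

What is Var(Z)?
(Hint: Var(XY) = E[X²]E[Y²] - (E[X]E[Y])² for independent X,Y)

Var(XY) = E[X²]E[Y²] - (E[X]E[Y])²
E[R] = 0.54545455, Var(R) = 0.020661157
E[U] = 1.25, Var(U) = 1.5625
E[R²] = 0.020661157 + 0.54545455² = 0.31818182
E[U²] = 1.5625 + 1.25² = 3.125
Var(Z) = 0.31818182*3.125 - (0.54545455*1.25)²
= 0.99431818 - 0.46487603 = 0.52944215

0.52944215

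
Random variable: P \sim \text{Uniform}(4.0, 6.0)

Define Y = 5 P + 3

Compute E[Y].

For Y = 5P + 3:
E[Y] = 5 * E[P] + 3
E[P] = (4 + 6)/2 = 5
E[Y] = 5 * 5 + 3 = 28

28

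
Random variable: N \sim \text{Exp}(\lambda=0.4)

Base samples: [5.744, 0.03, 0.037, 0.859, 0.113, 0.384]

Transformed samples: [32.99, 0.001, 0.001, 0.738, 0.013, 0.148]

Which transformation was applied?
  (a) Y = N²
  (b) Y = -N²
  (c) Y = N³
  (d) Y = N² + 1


Checking option (a) Y = N²:
  N = 5.744 -> Y = 32.99 ✓
  N = 0.03 -> Y = 0.001 ✓
  N = 0.037 -> Y = 0.001 ✓
All samples match this transformation.

(a) N²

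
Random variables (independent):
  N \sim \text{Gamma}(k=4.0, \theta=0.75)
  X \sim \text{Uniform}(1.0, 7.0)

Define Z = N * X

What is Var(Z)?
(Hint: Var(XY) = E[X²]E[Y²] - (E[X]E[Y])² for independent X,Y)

Var(XY) = E[X²]E[Y²] - (E[X]E[Y])²
E[N] = 3, Var(N) = 2.25
E[X] = 4, Var(X) = 3
E[N²] = 2.25 + 3² = 11.25
E[X²] = 3 + 4² = 19
Var(Z) = 11.25*19 - (3*4)²
= 213.75 - 144 = 69.75

69.75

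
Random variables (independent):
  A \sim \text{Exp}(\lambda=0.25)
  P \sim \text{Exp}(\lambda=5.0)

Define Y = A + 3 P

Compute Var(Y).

For independent RVs: Var(aX + bY) = a²Var(X) + b²Var(Y)
Var(A) = 16
Var(P) = 0.04
Var(Y) = 1²*16 + 3²*0.04
= 1*16 + 9*0.04 = 16.36

16.36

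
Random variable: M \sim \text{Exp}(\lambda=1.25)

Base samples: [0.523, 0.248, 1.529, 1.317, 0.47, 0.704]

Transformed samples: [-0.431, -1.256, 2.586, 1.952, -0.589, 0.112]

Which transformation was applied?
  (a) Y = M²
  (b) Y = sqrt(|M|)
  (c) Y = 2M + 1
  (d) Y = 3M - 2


Checking option (d) Y = 3M - 2:
  M = 0.523 -> Y = -0.431 ✓
  M = 0.248 -> Y = -1.256 ✓
  M = 1.529 -> Y = 2.586 ✓
All samples match this transformation.

(d) 3M - 2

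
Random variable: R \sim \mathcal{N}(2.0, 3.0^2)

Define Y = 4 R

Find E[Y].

For Y = 4R:
E[Y] = 4 * E[R]
E[R] = 2.0 = 2
E[Y] = 4 * 2 = 8

8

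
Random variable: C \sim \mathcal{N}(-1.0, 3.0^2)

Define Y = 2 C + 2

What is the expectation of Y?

For Y = 2C + 2:
E[Y] = 2 * E[C] + 2
E[C] = -1.0 = -1
E[Y] = 2 * (-1) + 2 = 0

0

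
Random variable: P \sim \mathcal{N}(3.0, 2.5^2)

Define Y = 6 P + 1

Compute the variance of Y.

For Y = aP + b: Var(Y) = a² * Var(P)
Var(P) = 2.5^2 = 6.25
Var(Y) = 6² * 6.25 = 36 * 6.25 = 225

225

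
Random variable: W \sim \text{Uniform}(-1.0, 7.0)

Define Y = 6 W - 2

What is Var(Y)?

For Y = aW + b: Var(Y) = a² * Var(W)
Var(W) = (7 + 1)^2/12 = 5.3333333
Var(Y) = 6² * 5.3333333 = 36 * 5.3333333 = 192

192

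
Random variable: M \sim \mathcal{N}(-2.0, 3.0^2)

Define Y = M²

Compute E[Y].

E[M²] = Var(M) + (E[M])² = 9 + 4 = 13

13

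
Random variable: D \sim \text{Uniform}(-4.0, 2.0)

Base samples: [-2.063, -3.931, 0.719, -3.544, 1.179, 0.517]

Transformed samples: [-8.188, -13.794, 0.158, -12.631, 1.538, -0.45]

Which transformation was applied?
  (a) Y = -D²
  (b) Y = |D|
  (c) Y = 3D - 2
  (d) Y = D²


Checking option (c) Y = 3D - 2:
  D = -2.063 -> Y = -8.188 ✓
  D = -3.931 -> Y = -13.794 ✓
  D = 0.719 -> Y = 0.158 ✓
All samples match this transformation.

(c) 3D - 2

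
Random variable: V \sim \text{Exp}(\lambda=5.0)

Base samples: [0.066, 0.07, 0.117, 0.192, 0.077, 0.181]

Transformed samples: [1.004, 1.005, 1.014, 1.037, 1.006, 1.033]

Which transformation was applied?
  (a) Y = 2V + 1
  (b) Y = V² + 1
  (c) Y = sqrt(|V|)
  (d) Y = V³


Checking option (b) Y = V² + 1:
  V = 0.066 -> Y = 1.004 ✓
  V = 0.07 -> Y = 1.005 ✓
  V = 0.117 -> Y = 1.014 ✓
All samples match this transformation.

(b) V² + 1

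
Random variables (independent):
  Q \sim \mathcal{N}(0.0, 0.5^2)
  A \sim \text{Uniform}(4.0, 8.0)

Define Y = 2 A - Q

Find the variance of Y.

For independent RVs: Var(aX + bY) = a²Var(X) + b²Var(Y)
Var(Q) = 0.25
Var(A) = 1.3333333
Var(Y) = (-1)²*0.25 + 2²*1.3333333
= 1*0.25 + 4*1.3333333 = 5.5833333

5.5833333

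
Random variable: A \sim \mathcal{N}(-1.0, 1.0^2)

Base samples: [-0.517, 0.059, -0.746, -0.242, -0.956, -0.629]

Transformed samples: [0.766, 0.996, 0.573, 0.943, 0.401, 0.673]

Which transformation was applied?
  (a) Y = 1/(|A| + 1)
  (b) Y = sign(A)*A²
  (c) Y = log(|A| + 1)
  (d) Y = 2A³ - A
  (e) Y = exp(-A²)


Checking option (e) Y = exp(-A²):
  A = -0.517 -> Y = 0.766 ✓
  A = 0.059 -> Y = 0.996 ✓
  A = -0.746 -> Y = 0.573 ✓
All samples match this transformation.

(e) exp(-A²)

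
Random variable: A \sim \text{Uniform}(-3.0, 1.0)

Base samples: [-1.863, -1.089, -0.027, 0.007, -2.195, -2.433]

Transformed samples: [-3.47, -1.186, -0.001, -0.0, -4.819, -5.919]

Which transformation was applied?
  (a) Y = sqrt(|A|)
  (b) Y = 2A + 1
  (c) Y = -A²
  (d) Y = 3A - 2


Checking option (c) Y = -A²:
  A = -1.863 -> Y = -3.47 ✓
  A = -1.089 -> Y = -1.186 ✓
  A = -0.027 -> Y = -0.001 ✓
All samples match this transformation.

(c) -A²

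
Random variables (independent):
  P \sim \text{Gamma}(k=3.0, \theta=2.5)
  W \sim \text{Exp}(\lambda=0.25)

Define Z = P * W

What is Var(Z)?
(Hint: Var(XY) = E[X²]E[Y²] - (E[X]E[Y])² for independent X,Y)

Var(XY) = E[X²]E[Y²] - (E[X]E[Y])²
E[P] = 7.5, Var(P) = 18.75
E[W] = 4, Var(W) = 16
E[P²] = 18.75 + 7.5² = 75
E[W²] = 16 + 4² = 32
Var(Z) = 75*32 - (7.5*4)²
= 2400 - 900 = 1500

1500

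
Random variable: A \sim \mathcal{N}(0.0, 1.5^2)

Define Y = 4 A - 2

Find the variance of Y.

For Y = aA + b: Var(Y) = a² * Var(A)
Var(A) = 1.5^2 = 2.25
Var(Y) = 4² * 2.25 = 16 * 2.25 = 36

36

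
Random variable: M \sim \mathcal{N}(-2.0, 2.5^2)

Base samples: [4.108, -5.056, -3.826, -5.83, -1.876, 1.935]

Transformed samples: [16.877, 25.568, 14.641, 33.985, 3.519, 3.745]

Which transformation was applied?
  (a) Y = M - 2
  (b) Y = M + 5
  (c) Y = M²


Checking option (c) Y = M²:
  M = 4.108 -> Y = 16.877 ✓
  M = -5.056 -> Y = 25.568 ✓
  M = -3.826 -> Y = 14.641 ✓
All samples match this transformation.

(c) M²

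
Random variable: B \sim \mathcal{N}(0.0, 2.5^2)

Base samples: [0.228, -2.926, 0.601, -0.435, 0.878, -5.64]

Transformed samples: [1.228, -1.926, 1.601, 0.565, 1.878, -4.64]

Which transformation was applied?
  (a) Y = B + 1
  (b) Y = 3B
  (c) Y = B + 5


Checking option (a) Y = B + 1:
  B = 0.228 -> Y = 1.228 ✓
  B = -2.926 -> Y = -1.926 ✓
  B = 0.601 -> Y = 1.601 ✓
All samples match this transformation.

(a) B + 1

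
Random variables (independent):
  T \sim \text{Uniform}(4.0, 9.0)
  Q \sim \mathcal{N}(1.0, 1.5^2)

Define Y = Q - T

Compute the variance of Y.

For independent RVs: Var(aX + bY) = a²Var(X) + b²Var(Y)
Var(T) = 2.0833333
Var(Q) = 2.25
Var(Y) = (-1)²*2.0833333 + 1²*2.25
= 1*2.0833333 + 1*2.25 = 4.3333333

4.3333333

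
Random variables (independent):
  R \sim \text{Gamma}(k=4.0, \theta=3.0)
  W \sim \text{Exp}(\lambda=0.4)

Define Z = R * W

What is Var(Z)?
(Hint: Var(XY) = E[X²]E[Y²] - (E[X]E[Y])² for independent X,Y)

Var(XY) = E[X²]E[Y²] - (E[X]E[Y])²
E[R] = 12, Var(R) = 36
E[W] = 2.5, Var(W) = 6.25
E[R²] = 36 + 12² = 180
E[W²] = 6.25 + 2.5² = 12.5
Var(Z) = 180*12.5 - (12*2.5)²
= 2250 - 900 = 1350

1350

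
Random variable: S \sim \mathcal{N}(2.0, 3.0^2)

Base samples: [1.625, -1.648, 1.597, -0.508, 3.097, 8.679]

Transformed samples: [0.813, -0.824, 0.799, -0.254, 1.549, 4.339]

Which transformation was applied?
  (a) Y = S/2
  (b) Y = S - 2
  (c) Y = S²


Checking option (a) Y = S/2:
  S = 1.625 -> Y = 0.813 ✓
  S = -1.648 -> Y = -0.824 ✓
  S = 1.597 -> Y = 0.799 ✓
All samples match this transformation.

(a) S/2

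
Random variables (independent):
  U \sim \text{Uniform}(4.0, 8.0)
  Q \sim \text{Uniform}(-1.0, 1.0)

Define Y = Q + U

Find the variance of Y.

For independent RVs: Var(aX + bY) = a²Var(X) + b²Var(Y)
Var(U) = 1.3333333
Var(Q) = 0.33333333
Var(Y) = 1²*1.3333333 + 1²*0.33333333
= 1*1.3333333 + 1*0.33333333 = 1.6666667

1.6666667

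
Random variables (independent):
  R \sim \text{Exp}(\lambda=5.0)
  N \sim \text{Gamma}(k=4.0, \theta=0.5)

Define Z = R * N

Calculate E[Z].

For independent RVs: E[XY] = E[X]*E[Y]
E[R] = 0.2
E[N] = 2
E[Z] = 0.2 * 2 = 0.4

0.4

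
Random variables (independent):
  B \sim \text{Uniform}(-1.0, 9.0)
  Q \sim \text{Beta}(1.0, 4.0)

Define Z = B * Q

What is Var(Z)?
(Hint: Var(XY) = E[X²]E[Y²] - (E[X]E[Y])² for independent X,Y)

Var(XY) = E[X²]E[Y²] - (E[X]E[Y])²
E[B] = 4, Var(B) = 8.3333333
E[Q] = 0.2, Var(Q) = 0.026666667
E[B²] = 8.3333333 + 4² = 24.333333
E[Q²] = 0.026666667 + 0.2² = 0.066666667
Var(Z) = 24.333333*0.066666667 - (4*0.2)²
= 1.6222222 - 0.64 = 0.98222222

0.98222222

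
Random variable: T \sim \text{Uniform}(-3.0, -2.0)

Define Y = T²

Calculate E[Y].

E[T²] = Var(T) + (E[T])² = 0.083333333 + 6.25 = 6.3333333

6.3333333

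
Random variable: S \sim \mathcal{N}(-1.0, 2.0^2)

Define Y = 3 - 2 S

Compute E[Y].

For Y = -2S + 3:
E[Y] = -2 * E[S] + 3
E[S] = -1.0 = -1
E[Y] = -2 * (-1) + 3 = 5

5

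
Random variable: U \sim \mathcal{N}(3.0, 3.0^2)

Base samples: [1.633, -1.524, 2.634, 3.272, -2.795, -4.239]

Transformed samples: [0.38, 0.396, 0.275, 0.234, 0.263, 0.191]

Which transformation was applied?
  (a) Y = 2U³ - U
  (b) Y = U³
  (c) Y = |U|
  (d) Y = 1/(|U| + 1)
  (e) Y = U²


Checking option (d) Y = 1/(|U| + 1):
  U = 1.633 -> Y = 0.38 ✓
  U = -1.524 -> Y = 0.396 ✓
  U = 2.634 -> Y = 0.275 ✓
All samples match this transformation.

(d) 1/(|U| + 1)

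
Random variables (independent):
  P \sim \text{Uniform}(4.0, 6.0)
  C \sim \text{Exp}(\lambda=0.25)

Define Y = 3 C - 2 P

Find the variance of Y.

For independent RVs: Var(aX + bY) = a²Var(X) + b²Var(Y)
Var(P) = 0.33333333
Var(C) = 16
Var(Y) = (-2)²*0.33333333 + 3²*16
= 4*0.33333333 + 9*16 = 145.33333

145.33333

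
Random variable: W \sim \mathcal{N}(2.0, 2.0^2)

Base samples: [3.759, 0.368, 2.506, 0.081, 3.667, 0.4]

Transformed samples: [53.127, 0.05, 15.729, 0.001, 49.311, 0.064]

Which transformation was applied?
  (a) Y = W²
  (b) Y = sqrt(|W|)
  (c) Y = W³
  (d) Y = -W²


Checking option (c) Y = W³:
  W = 3.759 -> Y = 53.127 ✓
  W = 0.368 -> Y = 0.05 ✓
  W = 2.506 -> Y = 15.729 ✓
All samples match this transformation.

(c) W³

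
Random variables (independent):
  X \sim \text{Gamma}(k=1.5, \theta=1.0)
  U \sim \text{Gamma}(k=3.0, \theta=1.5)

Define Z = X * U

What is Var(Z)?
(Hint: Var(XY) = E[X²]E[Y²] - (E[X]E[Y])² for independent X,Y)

Var(XY) = E[X²]E[Y²] - (E[X]E[Y])²
E[X] = 1.5, Var(X) = 1.5
E[U] = 4.5, Var(U) = 6.75
E[X²] = 1.5 + 1.5² = 3.75
E[U²] = 6.75 + 4.5² = 27
Var(Z) = 3.75*27 - (1.5*4.5)²
= 101.25 - 45.5625 = 55.6875

55.6875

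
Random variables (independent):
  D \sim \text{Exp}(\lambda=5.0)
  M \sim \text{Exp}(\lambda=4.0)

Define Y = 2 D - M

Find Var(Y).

For independent RVs: Var(aX + bY) = a²Var(X) + b²Var(Y)
Var(D) = 0.04
Var(M) = 0.0625
Var(Y) = 2²*0.04 + (-1)²*0.0625
= 4*0.04 + 1*0.0625 = 0.2225

0.2225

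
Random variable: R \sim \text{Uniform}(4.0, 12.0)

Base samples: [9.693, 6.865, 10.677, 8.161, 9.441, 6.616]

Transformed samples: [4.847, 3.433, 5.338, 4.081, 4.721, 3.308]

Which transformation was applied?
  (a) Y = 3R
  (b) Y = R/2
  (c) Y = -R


Checking option (b) Y = R/2:
  R = 9.693 -> Y = 4.847 ✓
  R = 6.865 -> Y = 3.433 ✓
  R = 10.677 -> Y = 5.338 ✓
All samples match this transformation.

(b) R/2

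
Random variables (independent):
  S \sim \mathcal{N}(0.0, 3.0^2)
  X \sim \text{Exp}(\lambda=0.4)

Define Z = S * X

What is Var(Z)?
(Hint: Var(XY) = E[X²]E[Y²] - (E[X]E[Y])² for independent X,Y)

Var(XY) = E[X²]E[Y²] - (E[X]E[Y])²
E[S] = 0, Var(S) = 9
E[X] = 2.5, Var(X) = 6.25
E[S²] = 9 + 0² = 9
E[X²] = 6.25 + 2.5² = 12.5
Var(Z) = 9*12.5 - (0*2.5)²
= 112.5 - 0 = 112.5

112.5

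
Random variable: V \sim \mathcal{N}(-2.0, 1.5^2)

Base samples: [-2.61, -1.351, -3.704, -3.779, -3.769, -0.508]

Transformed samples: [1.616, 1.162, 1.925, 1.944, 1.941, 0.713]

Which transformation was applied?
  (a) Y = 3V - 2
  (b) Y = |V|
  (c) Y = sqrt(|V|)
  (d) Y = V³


Checking option (c) Y = sqrt(|V|):
  V = -2.61 -> Y = 1.616 ✓
  V = -1.351 -> Y = 1.162 ✓
  V = -3.704 -> Y = 1.925 ✓
All samples match this transformation.

(c) sqrt(|V|)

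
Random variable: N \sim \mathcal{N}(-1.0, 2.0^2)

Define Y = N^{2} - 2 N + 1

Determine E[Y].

E[Y] = 1*E[N²] - 2*E[N] + 1
E[N] = -1
E[N²] = Var(N) + (E[N])² = 4 + 1 = 5
E[Y] = 1*5 - 2*(-1) + 1 = 8

8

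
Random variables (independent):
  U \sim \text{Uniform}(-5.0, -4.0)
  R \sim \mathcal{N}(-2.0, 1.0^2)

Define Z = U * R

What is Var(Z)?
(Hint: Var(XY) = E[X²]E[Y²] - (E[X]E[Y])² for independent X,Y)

Var(XY) = E[X²]E[Y²] - (E[X]E[Y])²
E[U] = -4.5, Var(U) = 0.083333333
E[R] = -2, Var(R) = 1
E[U²] = 0.083333333 + (-4.5)² = 20.333333
E[R²] = 1 + (-2)² = 5
Var(Z) = 20.333333*5 - (-4.5*(-2))²
= 101.66667 - 81 = 20.666667

20.666667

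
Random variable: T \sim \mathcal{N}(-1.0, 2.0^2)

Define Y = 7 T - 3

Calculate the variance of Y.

For Y = aT + b: Var(Y) = a² * Var(T)
Var(T) = 2.0^2 = 4
Var(Y) = 7² * 4 = 49 * 4 = 196

196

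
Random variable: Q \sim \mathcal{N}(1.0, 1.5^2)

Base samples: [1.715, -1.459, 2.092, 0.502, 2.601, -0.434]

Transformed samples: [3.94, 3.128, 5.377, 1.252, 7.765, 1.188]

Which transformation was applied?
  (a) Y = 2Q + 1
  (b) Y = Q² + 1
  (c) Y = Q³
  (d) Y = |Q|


Checking option (b) Y = Q² + 1:
  Q = 1.715 -> Y = 3.94 ✓
  Q = -1.459 -> Y = 3.128 ✓
  Q = 2.092 -> Y = 5.377 ✓
All samples match this transformation.

(b) Q² + 1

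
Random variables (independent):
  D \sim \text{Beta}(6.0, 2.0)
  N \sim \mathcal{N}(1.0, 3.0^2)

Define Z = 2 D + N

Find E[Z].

E[Z] = 2*E[D] + 1*E[N]
E[D] = 0.75
E[N] = 1
E[Z] = 2*0.75 + 1*1 = 2.5

2.5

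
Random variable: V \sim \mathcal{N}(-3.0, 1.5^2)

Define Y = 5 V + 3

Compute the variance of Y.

For Y = aV + b: Var(Y) = a² * Var(V)
Var(V) = 1.5^2 = 2.25
Var(Y) = 5² * 2.25 = 25 * 2.25 = 56.25

56.25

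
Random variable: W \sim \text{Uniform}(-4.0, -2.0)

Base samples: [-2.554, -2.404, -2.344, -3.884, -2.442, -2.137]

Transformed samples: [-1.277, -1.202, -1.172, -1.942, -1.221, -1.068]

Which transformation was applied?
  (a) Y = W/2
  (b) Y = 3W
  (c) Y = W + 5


Checking option (a) Y = W/2:
  W = -2.554 -> Y = -1.277 ✓
  W = -2.404 -> Y = -1.202 ✓
  W = -2.344 -> Y = -1.172 ✓
All samples match this transformation.

(a) W/2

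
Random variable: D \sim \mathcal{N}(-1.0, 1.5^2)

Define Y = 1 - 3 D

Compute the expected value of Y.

For Y = -3D + 1:
E[Y] = -3 * E[D] + 1
E[D] = -1.0 = -1
E[Y] = -3 * (-1) + 1 = 4

4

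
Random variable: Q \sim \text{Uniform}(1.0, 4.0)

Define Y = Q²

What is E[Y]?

E[Q²] = Var(Q) + (E[Q])² = 0.75 + 6.25 = 7

7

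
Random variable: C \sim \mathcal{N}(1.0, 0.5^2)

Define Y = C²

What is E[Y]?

Using E[X²] = Var(X) + (E[X])²:
E[C] = 1
Var(C) = 0.5^2 = 0.25
E[C²] = 0.25 + 1² = 0.25 + 1 = 1.25

1.25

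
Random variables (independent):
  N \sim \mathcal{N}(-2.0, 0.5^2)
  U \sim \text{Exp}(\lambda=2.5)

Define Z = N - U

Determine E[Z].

E[Z] = 1*E[N] - 1*E[U]
E[N] = -2
E[U] = 0.4
E[Z] = 1*(-2) - 1*0.4 = -2.4

-2.4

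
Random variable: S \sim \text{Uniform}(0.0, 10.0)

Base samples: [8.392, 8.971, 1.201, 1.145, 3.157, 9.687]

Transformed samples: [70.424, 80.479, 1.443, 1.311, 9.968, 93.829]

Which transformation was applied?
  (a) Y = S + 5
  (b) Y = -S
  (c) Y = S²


Checking option (c) Y = S²:
  S = 8.392 -> Y = 70.424 ✓
  S = 8.971 -> Y = 80.479 ✓
  S = 1.201 -> Y = 1.443 ✓
All samples match this transformation.

(c) S²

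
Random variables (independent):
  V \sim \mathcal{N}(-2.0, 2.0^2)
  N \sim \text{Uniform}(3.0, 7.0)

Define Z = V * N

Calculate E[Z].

For independent RVs: E[XY] = E[X]*E[Y]
E[V] = -2
E[N] = 5
E[Z] = -2 * 5 = -10

-10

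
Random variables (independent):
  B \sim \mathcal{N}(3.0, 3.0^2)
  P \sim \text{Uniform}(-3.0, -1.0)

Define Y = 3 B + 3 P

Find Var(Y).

For independent RVs: Var(aX + bY) = a²Var(X) + b²Var(Y)
Var(B) = 9
Var(P) = 0.33333333
Var(Y) = 3²*9 + 3²*0.33333333
= 9*9 + 9*0.33333333 = 84

84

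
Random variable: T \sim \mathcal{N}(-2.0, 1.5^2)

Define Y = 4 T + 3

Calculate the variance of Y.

For Y = aT + b: Var(Y) = a² * Var(T)
Var(T) = 1.5^2 = 2.25
Var(Y) = 4² * 2.25 = 16 * 2.25 = 36

36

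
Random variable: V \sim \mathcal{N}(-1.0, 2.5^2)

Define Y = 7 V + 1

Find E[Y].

For Y = 7V + 1:
E[Y] = 7 * E[V] + 1
E[V] = -1.0 = -1
E[Y] = 7 * (-1) + 1 = -6

-6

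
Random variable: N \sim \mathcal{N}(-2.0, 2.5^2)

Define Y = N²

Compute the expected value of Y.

E[N²] = Var(N) + (E[N])² = 6.25 + 4 = 10.25

10.25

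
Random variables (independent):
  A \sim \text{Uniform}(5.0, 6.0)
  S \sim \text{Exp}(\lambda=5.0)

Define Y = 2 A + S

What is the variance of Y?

For independent RVs: Var(aX + bY) = a²Var(X) + b²Var(Y)
Var(A) = 0.083333333
Var(S) = 0.04
Var(Y) = 2²*0.083333333 + 1²*0.04
= 4*0.083333333 + 1*0.04 = 0.37333333

0.37333333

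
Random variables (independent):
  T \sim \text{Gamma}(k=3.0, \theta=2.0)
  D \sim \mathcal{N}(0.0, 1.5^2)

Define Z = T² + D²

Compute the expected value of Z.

E[Z] = E[T²] + E[D²]
E[T²] = Var(T) + E[T]² = 12 + 36 = 48
E[D²] = Var(D) + E[D]² = 2.25 + 0 = 2.25
E[Z] = 48 + 2.25 = 50.25

50.25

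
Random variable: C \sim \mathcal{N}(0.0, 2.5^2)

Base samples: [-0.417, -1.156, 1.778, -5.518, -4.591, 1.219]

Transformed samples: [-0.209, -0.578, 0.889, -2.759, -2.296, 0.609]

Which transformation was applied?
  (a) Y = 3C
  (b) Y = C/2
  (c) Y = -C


Checking option (b) Y = C/2:
  C = -0.417 -> Y = -0.209 ✓
  C = -1.156 -> Y = -0.578 ✓
  C = 1.778 -> Y = 0.889 ✓
All samples match this transformation.

(b) C/2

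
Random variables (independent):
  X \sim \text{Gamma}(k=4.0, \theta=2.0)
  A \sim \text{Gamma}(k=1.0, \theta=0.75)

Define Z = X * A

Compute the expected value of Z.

For independent RVs: E[XY] = E[X]*E[Y]
E[X] = 8
E[A] = 0.75
E[Z] = 8 * 0.75 = 6

6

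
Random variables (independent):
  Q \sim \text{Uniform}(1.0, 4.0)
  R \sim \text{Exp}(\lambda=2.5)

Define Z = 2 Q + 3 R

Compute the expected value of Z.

E[Z] = 2*E[Q] + 3*E[R]
E[Q] = 2.5
E[R] = 0.4
E[Z] = 2*2.5 + 3*0.4 = 6.2

6.2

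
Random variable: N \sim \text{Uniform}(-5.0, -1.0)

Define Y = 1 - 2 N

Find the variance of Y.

For Y = aN + b: Var(Y) = a² * Var(N)
Var(N) = (-1 + 5)^2/12 = 1.3333333
Var(Y) = (-2)² * 1.3333333 = 4 * 1.3333333 = 5.3333333

5.3333333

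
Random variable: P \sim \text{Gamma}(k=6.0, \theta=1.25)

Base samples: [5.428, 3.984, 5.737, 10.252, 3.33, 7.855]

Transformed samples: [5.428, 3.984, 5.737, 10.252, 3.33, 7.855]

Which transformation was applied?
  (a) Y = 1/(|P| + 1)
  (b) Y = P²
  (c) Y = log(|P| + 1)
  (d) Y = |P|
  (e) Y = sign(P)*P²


Checking option (d) Y = |P|:
  P = 5.428 -> Y = 5.428 ✓
  P = 3.984 -> Y = 3.984 ✓
  P = 5.737 -> Y = 5.737 ✓
All samples match this transformation.

(d) |P|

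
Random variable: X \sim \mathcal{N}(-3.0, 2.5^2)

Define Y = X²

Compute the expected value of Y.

E[X²] = Var(X) + (E[X])² = 6.25 + 9 = 15.25

15.25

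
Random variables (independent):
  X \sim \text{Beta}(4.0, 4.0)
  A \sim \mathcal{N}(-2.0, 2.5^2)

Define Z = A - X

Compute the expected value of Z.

E[Z] = -1*E[X] + 1*E[A]
E[X] = 0.5
E[A] = -2
E[Z] = -1*0.5 + 1*(-2) = -2.5

-2.5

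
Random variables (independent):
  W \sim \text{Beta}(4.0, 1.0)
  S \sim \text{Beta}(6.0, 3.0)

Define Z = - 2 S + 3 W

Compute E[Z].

E[Z] = 3*E[W] - 2*E[S]
E[W] = 0.8
E[S] = 0.66666667
E[Z] = 3*0.8 - 2*0.66666667 = 1.0666667

1.0666667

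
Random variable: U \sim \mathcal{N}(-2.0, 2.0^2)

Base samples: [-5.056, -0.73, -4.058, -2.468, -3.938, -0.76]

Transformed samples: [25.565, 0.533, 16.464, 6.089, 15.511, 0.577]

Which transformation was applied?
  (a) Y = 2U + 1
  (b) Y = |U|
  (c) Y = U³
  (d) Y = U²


Checking option (d) Y = U²:
  U = -5.056 -> Y = 25.565 ✓
  U = -0.73 -> Y = 0.533 ✓
  U = -4.058 -> Y = 16.464 ✓
All samples match this transformation.

(d) U²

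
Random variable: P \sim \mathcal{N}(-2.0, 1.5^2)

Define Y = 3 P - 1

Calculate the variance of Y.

For Y = aP + b: Var(Y) = a² * Var(P)
Var(P) = 1.5^2 = 2.25
Var(Y) = 3² * 2.25 = 9 * 2.25 = 20.25

20.25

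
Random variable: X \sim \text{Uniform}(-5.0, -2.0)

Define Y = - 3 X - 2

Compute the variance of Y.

For Y = aX + b: Var(Y) = a² * Var(X)
Var(X) = (-2 + 5)^2/12 = 0.75
Var(Y) = (-3)² * 0.75 = 9 * 0.75 = 6.75

6.75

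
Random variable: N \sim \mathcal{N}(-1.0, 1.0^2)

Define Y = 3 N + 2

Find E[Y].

For Y = 3N + 2:
E[Y] = 3 * E[N] + 2
E[N] = -1.0 = -1
E[Y] = 3 * (-1) + 2 = -1

-1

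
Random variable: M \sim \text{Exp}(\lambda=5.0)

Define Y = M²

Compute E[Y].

E[M²] = Var(M) + (E[M])² = 0.04 + 0.04 = 0.08

0.08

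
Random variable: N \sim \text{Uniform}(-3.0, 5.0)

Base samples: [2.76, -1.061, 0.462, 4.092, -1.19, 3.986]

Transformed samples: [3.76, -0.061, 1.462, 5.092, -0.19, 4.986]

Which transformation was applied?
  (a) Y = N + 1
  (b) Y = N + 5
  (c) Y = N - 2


Checking option (a) Y = N + 1:
  N = 2.76 -> Y = 3.76 ✓
  N = -1.061 -> Y = -0.061 ✓
  N = 0.462 -> Y = 1.462 ✓
All samples match this transformation.

(a) N + 1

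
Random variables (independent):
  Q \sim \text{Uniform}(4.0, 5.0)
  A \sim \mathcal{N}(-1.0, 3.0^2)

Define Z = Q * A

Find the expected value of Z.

For independent RVs: E[XY] = E[X]*E[Y]
E[Q] = 4.5
E[A] = -1
E[Z] = 4.5 * (-1) = -4.5

-4.5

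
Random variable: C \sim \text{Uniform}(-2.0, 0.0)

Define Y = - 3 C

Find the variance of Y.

For Y = aC + b: Var(Y) = a² * Var(C)
Var(C) = (0 + 2)^2/12 = 0.33333333
Var(Y) = (-3)² * 0.33333333 = 9 * 0.33333333 = 3

3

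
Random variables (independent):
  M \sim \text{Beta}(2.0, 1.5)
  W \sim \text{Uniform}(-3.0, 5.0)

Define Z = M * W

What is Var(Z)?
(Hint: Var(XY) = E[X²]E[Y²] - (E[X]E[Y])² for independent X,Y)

Var(XY) = E[X²]E[Y²] - (E[X]E[Y])²
E[M] = 0.57142857, Var(M) = 0.054421769
E[W] = 1, Var(W) = 5.3333333
E[M²] = 0.054421769 + 0.57142857² = 0.38095238
E[W²] = 5.3333333 + 1² = 6.3333333
Var(Z) = 0.38095238*6.3333333 - (0.57142857*1)²
= 2.4126984 - 0.32653061 = 2.0861678

2.0861678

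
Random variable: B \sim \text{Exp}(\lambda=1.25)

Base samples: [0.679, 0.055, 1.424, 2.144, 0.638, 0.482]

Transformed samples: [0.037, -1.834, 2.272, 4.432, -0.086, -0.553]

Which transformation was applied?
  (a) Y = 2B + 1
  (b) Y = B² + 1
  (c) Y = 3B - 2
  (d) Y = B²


Checking option (c) Y = 3B - 2:
  B = 0.679 -> Y = 0.037 ✓
  B = 0.055 -> Y = -1.834 ✓
  B = 1.424 -> Y = 2.272 ✓
All samples match this transformation.

(c) 3B - 2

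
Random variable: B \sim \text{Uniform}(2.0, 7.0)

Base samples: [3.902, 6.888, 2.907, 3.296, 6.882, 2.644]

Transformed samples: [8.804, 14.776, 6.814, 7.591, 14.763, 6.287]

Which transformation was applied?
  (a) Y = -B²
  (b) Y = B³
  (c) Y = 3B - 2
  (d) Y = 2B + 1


Checking option (d) Y = 2B + 1:
  B = 3.902 -> Y = 8.804 ✓
  B = 6.888 -> Y = 14.776 ✓
  B = 2.907 -> Y = 6.814 ✓
All samples match this transformation.

(d) 2B + 1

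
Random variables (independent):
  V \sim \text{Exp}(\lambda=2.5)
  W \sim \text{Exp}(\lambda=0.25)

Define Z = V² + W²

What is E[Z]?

E[Z] = E[V²] + E[W²]
E[V²] = Var(V) + E[V]² = 0.16 + 0.16 = 0.32
E[W²] = Var(W) + E[W]² = 16 + 16 = 32
E[Z] = 0.32 + 32 = 32.32

32.32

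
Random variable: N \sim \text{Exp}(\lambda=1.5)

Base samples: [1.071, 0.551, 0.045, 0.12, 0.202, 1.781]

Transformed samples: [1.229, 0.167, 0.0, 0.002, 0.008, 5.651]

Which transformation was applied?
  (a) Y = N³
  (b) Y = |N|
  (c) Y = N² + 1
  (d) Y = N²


Checking option (a) Y = N³:
  N = 1.071 -> Y = 1.229 ✓
  N = 0.551 -> Y = 0.167 ✓
  N = 0.045 -> Y = 0.0 ✓
All samples match this transformation.

(a) N³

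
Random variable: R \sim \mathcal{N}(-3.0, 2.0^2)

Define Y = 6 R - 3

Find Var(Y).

For Y = aR + b: Var(Y) = a² * Var(R)
Var(R) = 2.0^2 = 4
Var(Y) = 6² * 4 = 36 * 4 = 144

144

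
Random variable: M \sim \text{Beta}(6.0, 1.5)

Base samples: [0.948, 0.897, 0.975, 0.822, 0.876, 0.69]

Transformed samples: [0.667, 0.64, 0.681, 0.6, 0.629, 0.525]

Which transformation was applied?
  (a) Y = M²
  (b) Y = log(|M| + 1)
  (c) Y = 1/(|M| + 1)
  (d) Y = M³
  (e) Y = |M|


Checking option (b) Y = log(|M| + 1):
  M = 0.948 -> Y = 0.667 ✓
  M = 0.897 -> Y = 0.64 ✓
  M = 0.975 -> Y = 0.681 ✓
All samples match this transformation.

(b) log(|M| + 1)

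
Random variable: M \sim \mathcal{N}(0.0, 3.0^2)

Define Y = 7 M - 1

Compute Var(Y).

For Y = aM + b: Var(Y) = a² * Var(M)
Var(M) = 3.0^2 = 9
Var(Y) = 7² * 9 = 49 * 9 = 441

441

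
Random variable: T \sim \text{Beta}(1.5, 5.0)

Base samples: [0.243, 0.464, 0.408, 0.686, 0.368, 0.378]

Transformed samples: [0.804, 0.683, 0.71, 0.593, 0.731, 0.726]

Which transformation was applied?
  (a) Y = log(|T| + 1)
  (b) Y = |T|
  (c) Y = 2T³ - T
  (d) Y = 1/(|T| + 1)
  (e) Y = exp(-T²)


Checking option (d) Y = 1/(|T| + 1):
  T = 0.243 -> Y = 0.804 ✓
  T = 0.464 -> Y = 0.683 ✓
  T = 0.408 -> Y = 0.71 ✓
All samples match this transformation.

(d) 1/(|T| + 1)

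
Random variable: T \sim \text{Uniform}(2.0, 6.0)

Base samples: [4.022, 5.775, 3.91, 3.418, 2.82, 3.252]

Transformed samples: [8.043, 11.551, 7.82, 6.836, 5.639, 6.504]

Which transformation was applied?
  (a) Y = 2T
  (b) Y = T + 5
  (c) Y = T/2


Checking option (a) Y = 2T:
  T = 4.022 -> Y = 8.043 ✓
  T = 5.775 -> Y = 11.551 ✓
  T = 3.91 -> Y = 7.82 ✓
All samples match this transformation.

(a) 2T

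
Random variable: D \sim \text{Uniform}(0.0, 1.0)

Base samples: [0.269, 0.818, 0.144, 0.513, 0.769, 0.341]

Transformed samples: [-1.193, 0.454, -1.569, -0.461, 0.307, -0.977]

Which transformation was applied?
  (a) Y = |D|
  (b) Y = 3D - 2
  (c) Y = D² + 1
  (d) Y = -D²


Checking option (b) Y = 3D - 2:
  D = 0.269 -> Y = -1.193 ✓
  D = 0.818 -> Y = 0.454 ✓
  D = 0.144 -> Y = -1.569 ✓
All samples match this transformation.

(b) 3D - 2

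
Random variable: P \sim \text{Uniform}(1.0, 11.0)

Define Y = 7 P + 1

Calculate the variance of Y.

For Y = aP + b: Var(Y) = a² * Var(P)
Var(P) = (11 - 1)^2/12 = 8.3333333
Var(Y) = 7² * 8.3333333 = 49 * 8.3333333 = 408.33333

408.33333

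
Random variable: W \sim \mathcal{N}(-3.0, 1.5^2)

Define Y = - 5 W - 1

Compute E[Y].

For Y = -5W - 1:
E[Y] = -5 * E[W] - 1
E[W] = -3.0 = -3
E[Y] = -5 * (-3) - 1 = 14

14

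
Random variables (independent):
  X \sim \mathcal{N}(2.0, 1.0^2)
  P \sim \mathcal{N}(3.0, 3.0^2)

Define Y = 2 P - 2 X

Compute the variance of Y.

For independent RVs: Var(aX + bY) = a²Var(X) + b²Var(Y)
Var(X) = 1
Var(P) = 9
Var(Y) = (-2)²*1 + 2²*9
= 4*1 + 4*9 = 40

40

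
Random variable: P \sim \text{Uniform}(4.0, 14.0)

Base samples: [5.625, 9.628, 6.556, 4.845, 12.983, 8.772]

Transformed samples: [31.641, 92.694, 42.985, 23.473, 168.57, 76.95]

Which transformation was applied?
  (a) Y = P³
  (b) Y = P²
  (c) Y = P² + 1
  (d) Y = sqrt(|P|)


Checking option (b) Y = P²:
  P = 5.625 -> Y = 31.641 ✓
  P = 9.628 -> Y = 92.694 ✓
  P = 6.556 -> Y = 42.985 ✓
All samples match this transformation.

(b) P²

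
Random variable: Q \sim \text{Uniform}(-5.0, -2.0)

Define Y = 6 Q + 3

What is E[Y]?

For Y = 6Q + 3:
E[Y] = 6 * E[Q] + 3
E[Q] = (-5 - 2)/2 = -3.5
E[Y] = 6 * (-3.5) + 3 = -18

-18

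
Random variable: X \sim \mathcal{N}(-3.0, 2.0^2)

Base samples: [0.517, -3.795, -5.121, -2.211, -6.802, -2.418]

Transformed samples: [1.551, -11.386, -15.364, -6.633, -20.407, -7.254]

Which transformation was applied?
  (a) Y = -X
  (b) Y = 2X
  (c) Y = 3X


Checking option (c) Y = 3X:
  X = 0.517 -> Y = 1.551 ✓
  X = -3.795 -> Y = -11.386 ✓
  X = -5.121 -> Y = -15.364 ✓
All samples match this transformation.

(c) 3X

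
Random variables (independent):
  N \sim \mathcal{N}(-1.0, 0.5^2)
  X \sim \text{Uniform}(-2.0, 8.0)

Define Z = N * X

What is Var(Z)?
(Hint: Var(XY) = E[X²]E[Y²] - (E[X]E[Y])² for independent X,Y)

Var(XY) = E[X²]E[Y²] - (E[X]E[Y])²
E[N] = -1, Var(N) = 0.25
E[X] = 3, Var(X) = 8.3333333
E[N²] = 0.25 + (-1)² = 1.25
E[X²] = 8.3333333 + 3² = 17.333333
Var(Z) = 1.25*17.333333 - (-1*3)²
= 21.666667 - 9 = 12.666667

12.666667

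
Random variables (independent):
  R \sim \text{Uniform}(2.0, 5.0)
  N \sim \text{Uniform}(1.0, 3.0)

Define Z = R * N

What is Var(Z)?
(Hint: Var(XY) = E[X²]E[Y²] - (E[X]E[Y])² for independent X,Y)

Var(XY) = E[X²]E[Y²] - (E[X]E[Y])²
E[R] = 3.5, Var(R) = 0.75
E[N] = 2, Var(N) = 0.33333333
E[R²] = 0.75 + 3.5² = 13
E[N²] = 0.33333333 + 2² = 4.3333333
Var(Z) = 13*4.3333333 - (3.5*2)²
= 56.333333 - 49 = 7.3333333

7.3333333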